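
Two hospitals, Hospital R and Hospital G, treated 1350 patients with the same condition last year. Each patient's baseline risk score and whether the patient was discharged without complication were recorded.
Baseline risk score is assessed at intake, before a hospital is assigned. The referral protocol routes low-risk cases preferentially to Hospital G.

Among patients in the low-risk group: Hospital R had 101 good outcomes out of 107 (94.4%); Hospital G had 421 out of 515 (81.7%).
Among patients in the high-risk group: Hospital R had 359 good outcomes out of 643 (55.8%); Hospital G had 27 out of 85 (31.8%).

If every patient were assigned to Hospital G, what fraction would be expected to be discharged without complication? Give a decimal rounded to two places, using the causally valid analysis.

Baseline risk score differs across hospitals for reasons unrelated to any effect of the hospital itself, and it separately predicts the outcome — a classic confounder. We must compare within baseline risk score levels.
Standardising Hospital G to the population baseline risk score mix: 0.461·421/515 + 0.539·27/85 = 0.548.

0.55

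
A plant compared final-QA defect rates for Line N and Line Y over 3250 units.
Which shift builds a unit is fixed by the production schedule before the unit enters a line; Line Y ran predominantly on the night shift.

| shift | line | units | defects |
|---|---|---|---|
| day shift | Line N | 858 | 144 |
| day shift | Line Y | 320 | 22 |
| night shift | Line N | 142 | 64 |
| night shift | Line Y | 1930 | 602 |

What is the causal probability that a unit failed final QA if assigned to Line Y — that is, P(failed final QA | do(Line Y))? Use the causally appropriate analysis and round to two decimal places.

Nothing the line does changes shift; the imbalance is an allocation artefact. With shift also predicting the outcome, the pooled figure is confounded, and the within-stratum comparison is the causal one.
Standardising Line Y to the population shift mix: 0.362·22/320 + 0.638·602/1930 = 0.224.

0.22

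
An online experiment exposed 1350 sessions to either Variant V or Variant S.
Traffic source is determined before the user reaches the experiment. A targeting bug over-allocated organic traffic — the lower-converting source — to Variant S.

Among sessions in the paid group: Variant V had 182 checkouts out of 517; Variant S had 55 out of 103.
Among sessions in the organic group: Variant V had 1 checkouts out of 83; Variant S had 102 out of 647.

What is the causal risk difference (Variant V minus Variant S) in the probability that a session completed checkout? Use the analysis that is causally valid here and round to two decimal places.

The traffic source-specific comparison favours Variant S throughout, but the pooled figures favour Variant V. The question is whether to condition on traffic source.
Here traffic source is a common cause — it drives both which variant a case falls under and the outcome. The crude comparison mixes populations; the stratum-specific rates are the causally relevant ones.
Adjusting over the population distribution of traffic source: 0.459·(0.352−0.534) + 0.541·(0.012−0.158) = -0.162.

-0.16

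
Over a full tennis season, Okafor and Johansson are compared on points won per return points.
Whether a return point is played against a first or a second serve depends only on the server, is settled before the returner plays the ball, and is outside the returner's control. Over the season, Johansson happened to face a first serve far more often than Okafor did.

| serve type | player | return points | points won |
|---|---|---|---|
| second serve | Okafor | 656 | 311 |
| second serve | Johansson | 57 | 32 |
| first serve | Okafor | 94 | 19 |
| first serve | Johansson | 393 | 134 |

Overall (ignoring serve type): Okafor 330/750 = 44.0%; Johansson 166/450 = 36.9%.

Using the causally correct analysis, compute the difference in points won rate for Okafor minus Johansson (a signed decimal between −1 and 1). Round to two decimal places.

-0.11

Since serve type is a pre-existing factor (not a product of the player) and it affects the outcome on its own, it is a confounder. The stratified rates, not the pooled rate, identify the causal effect.
Adjusting over the population distribution of serve type: 0.594·(0.474−0.561) + 0.406·(0.202−0.341) = -0.108.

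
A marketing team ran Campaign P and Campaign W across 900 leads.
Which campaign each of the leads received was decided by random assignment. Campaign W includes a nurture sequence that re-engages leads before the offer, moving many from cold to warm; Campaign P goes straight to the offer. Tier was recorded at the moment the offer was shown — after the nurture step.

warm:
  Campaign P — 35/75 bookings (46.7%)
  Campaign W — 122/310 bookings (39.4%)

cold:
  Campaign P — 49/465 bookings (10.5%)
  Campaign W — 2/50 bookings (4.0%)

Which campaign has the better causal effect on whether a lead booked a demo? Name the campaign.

The stratified and pooled comparisons disagree (Campaign P wins within each engagement tier; Campaign W wins overall), so the answer turns on the causal role of engagement tier.
The distribution of engagement tier is itself part of what the campaign does — it is an intermediate outcome. Holding it fixed would remove that part of the effect; the total effect is the pooled difference.
Pooled: Campaign P 15.6% vs Campaign W 34.4%; Campaign W is higher overall.

Campaign W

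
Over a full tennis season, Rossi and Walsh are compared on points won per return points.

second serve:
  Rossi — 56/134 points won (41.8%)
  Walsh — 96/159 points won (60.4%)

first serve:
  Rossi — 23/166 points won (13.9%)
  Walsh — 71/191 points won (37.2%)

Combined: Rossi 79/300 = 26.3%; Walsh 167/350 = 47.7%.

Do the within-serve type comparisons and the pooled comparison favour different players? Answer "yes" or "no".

no

Within each serve type level (second serve 41.8% vs 60.4%; first serve 13.9% vs 37.2%), Walsh has the higher rate every time. Pooled: 26.3% vs 47.7% — Walsh has the higher rate overall. They agree.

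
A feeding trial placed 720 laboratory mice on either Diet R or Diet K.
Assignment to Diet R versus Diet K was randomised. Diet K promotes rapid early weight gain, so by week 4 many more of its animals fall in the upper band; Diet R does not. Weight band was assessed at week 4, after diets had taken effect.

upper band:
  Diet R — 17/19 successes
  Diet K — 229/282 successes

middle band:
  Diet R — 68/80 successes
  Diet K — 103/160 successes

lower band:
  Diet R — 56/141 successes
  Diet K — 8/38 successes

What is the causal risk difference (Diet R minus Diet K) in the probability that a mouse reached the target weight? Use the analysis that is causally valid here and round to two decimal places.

Week-4 weight band here is a post-treatment variable shaped by the diet; conditioning on it would introduce bias rather than remove it. The overall comparison is the causal one.
The causal difference is the pooled difference: 0.588 − 0.708 = -0.121.

-0.12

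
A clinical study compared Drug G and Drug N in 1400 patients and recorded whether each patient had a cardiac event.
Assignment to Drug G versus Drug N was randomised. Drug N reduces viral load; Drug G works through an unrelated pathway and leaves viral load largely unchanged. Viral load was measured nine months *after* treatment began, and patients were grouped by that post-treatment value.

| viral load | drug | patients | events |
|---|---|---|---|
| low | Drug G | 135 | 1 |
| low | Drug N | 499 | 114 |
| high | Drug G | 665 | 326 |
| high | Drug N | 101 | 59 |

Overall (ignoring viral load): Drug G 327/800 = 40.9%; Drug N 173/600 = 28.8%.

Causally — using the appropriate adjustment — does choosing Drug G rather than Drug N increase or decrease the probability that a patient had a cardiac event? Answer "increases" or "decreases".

The stratified and pooled comparisons disagree (Drug G wins within each viral load; Drug N wins overall), so the answer turns on the causal role of viral load.
The distribution of viral load is itself part of what the drug does — it is an intermediate outcome. Holding it fixed would remove that part of the effect; the total effect is the pooled difference.
Pooled: Drug G 40.9% vs Drug N 28.8%; Drug N is lower overall.

increases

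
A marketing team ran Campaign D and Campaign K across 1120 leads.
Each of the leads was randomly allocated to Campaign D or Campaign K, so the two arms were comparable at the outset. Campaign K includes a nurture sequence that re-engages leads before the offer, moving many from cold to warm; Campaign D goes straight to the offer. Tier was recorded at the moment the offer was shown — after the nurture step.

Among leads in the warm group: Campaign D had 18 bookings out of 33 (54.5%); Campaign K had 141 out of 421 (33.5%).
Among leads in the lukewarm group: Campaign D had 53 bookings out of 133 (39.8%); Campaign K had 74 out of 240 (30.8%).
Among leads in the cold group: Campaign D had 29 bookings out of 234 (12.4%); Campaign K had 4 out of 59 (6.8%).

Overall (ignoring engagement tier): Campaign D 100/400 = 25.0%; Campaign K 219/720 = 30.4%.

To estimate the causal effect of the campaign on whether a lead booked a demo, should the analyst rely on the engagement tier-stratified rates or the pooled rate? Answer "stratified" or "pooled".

pooled

The engagement tier-specific comparison favours Campaign D throughout, but the pooled figures favour Campaign K. The question is whether to condition on engagement tier.
Engagement tier lies on the pathway campaign → engagement tier → outcome, so adjusting for it blocks the indirect effect. For the total causal effect of campaign, use the unadjusted pooled rates.
Pooled: Campaign D 25.0% vs Campaign K 30.4%; Campaign K is higher overall.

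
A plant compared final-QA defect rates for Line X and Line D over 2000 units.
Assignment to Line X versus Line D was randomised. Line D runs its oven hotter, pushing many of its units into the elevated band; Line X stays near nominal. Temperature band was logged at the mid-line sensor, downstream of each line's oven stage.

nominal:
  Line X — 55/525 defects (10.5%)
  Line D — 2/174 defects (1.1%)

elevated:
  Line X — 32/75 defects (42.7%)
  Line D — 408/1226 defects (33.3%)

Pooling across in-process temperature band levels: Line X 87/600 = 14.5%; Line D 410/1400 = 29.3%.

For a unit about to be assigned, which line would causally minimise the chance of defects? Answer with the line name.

Line X

In-process temperature band lies on the pathway line → in-process temperature band → outcome, so adjusting for it blocks the indirect effect. For the total causal effect of line, use the unadjusted pooled rates.
Pooled: Line X 14.5% vs Line D 29.3%; Line X is lower overall.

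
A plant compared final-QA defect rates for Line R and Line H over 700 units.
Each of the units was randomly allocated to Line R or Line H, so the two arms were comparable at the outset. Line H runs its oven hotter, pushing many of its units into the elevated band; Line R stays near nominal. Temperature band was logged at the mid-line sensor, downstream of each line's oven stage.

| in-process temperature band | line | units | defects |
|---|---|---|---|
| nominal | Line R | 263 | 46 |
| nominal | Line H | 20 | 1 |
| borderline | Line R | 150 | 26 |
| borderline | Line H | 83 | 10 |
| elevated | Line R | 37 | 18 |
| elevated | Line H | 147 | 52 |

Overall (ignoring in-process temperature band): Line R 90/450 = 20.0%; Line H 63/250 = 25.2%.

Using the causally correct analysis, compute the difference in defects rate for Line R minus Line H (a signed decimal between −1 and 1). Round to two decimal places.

Line H is lower inside every in-process temperature band stratum but Line R is lower in aggregate. Whether to stratify depends on how in-process temperature band relates to the line.
In-process temperature band lies on the pathway line → in-process temperature band → outcome, so adjusting for it blocks the indirect effect. For the total causal effect of line, use the unadjusted pooled rates.
The causal difference is the pooled difference: 0.200 − 0.252 = -0.052.

-0.05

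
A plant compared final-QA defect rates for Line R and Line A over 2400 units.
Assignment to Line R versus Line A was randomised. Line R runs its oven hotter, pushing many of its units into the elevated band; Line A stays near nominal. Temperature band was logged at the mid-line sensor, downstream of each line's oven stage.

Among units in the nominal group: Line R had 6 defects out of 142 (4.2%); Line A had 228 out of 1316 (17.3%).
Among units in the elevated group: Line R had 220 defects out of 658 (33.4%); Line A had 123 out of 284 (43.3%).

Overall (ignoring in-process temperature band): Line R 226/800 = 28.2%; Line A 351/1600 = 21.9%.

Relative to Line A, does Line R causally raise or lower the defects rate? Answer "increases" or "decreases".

In-process temperature band is downstream of the line. One should not condition on a consequence of treatment, so the overall rates are the right comparison.
Pooled: Line R 28.2% vs Line A 21.9%; Line A is lower overall.

increases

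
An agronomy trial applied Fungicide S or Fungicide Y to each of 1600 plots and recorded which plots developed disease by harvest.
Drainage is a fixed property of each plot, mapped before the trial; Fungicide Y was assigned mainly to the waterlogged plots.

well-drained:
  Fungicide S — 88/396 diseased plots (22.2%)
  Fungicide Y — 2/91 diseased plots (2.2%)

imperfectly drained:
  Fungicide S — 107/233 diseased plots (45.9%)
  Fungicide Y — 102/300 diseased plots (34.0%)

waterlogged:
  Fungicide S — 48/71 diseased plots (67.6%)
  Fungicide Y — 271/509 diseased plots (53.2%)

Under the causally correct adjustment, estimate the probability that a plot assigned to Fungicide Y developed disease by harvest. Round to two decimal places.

Field drainage satisfies the back-door criterion: it is not a descendant of the fungicide, and it blocks the spurious path from fungicide to outcome. Adjusting for it (i.e., using the within-field drainage rates) gives the causal effect.
Standardising Fungicide Y to the population field drainage mix: 0.304·2/91 + 0.333·102/300 + 0.362·271/509 = 0.313.

0.31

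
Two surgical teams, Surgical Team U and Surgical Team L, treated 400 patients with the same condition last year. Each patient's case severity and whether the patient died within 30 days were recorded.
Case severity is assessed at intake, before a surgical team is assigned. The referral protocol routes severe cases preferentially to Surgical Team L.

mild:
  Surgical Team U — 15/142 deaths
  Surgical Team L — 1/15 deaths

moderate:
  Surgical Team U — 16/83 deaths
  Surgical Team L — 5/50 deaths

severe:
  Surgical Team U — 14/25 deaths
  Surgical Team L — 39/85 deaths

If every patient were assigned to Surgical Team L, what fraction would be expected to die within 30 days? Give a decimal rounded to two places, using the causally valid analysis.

0.19

Within every case severity level Surgical Team L has the lower rate, yet pooled Surgical Team U does — Simpson's reversal.
Case severity differs across surgical teams for reasons unrelated to any effect of the surgical team itself, and it separately predicts the outcome — a classic confounder. We must compare within case severity levels.
Standardising Surgical Team L to the population case severity mix: 0.393·1/15 + 0.333·5/50 + 0.275·39/85 = 0.186.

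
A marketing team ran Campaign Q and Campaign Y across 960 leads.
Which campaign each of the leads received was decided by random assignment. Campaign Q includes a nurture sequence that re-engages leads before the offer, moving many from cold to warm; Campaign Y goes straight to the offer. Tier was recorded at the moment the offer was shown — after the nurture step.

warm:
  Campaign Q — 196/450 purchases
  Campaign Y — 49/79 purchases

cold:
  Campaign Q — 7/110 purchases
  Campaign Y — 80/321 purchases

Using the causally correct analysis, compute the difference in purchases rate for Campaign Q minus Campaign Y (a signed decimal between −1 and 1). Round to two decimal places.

Campaign Y is higher inside every engagement tier stratum but Campaign Q is higher in aggregate. Whether to stratify depends on how engagement tier relates to the campaign.
The distribution of engagement tier is itself part of what the campaign does — it is an intermediate outcome. Holding it fixed would remove that part of the effect; the total effect is the pooled difference.
The causal difference is the pooled difference: 0.362 − 0.323 = +0.040.

+0.04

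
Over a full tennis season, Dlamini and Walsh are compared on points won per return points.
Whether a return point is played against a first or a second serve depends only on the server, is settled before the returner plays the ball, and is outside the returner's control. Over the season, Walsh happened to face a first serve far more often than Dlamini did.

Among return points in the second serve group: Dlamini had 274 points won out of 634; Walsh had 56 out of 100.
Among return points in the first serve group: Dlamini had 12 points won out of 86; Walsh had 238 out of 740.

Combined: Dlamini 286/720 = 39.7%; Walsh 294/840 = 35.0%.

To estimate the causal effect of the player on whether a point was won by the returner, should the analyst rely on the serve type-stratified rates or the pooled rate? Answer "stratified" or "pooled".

Within every serve type level Walsh has the higher rate, yet pooled Dlamini does — Simpson's reversal.
Nothing the player does changes serve type; the imbalance is an allocation artefact. With serve type also predicting the outcome, the pooled figure is confounded, and the within-stratum comparison is the causal one.
Within each level — second serve: 43.2% vs 56.0%; first serve: 14.0% vs 32.2% — Walsh is higher every time.

stratified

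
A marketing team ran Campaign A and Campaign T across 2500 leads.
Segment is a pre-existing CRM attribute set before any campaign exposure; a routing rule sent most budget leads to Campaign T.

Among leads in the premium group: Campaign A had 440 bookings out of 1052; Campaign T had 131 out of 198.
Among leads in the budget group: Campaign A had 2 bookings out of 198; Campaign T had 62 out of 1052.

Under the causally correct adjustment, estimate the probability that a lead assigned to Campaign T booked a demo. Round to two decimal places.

Campaign T is higher inside every customer segment stratum but Campaign A is higher in aggregate. Whether to stratify depends on how customer segment relates to the campaign.
Customer segment satisfies the back-door criterion: it is not a descendant of the campaign, and it blocks the spurious path from campaign to outcome. Adjusting for it (i.e., using the within-customer segment rates) gives the causal effect.
Standardising Campaign T to the population customer segment mix: 0.500·131/198 + 0.500·62/1052 = 0.360.

0.36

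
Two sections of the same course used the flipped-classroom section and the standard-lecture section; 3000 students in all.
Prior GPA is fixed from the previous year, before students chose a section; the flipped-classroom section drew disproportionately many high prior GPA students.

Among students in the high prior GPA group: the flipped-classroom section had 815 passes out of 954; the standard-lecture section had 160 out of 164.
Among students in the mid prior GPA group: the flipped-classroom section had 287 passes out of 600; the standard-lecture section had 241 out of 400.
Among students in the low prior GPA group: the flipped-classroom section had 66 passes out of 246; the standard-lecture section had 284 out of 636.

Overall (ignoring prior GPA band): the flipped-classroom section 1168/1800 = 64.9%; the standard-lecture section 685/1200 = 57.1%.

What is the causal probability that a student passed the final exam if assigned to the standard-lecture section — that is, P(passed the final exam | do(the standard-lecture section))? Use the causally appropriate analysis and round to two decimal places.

The prior GPA band-specific comparison favours the standard-lecture section throughout, but the pooled figures favour the flipped-classroom section. The question is whether to condition on prior GPA band.
Prior GPA band is set before the teaching method has any effect — it is not caused by the teaching method — and it independently drives the outcome. That makes it a confounder, so the causal comparison is within prior GPA band levels.
Standardising the standard-lecture section to the population prior GPA band mix: 0.373·160/164 + 0.333·241/400 + 0.294·284/636 = 0.696.

0.70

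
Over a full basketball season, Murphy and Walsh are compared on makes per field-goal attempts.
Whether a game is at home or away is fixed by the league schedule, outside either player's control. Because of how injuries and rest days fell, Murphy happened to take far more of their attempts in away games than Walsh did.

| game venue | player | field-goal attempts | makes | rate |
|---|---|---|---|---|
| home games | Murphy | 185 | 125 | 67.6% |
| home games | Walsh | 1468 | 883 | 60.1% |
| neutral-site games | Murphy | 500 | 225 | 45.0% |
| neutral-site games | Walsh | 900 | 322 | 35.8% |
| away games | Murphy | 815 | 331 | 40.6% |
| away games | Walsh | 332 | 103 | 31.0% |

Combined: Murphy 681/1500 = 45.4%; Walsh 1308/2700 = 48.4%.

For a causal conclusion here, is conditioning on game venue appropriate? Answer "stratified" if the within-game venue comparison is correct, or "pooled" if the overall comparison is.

stratified

Within every game venue level Murphy has the higher rate, yet pooled Walsh does — Simpson's reversal.
Game venue satisfies the back-door criterion: it is not a descendant of the player, and it blocks the spurious path from player to outcome. Adjusting for it (i.e., using the within-game venue rates) gives the causal effect.
Within each level — home games: 67.6% vs 60.1%; neutral-site games: 45.0% vs 35.8%; away games: 40.6% vs 31.0% — Murphy is higher every time.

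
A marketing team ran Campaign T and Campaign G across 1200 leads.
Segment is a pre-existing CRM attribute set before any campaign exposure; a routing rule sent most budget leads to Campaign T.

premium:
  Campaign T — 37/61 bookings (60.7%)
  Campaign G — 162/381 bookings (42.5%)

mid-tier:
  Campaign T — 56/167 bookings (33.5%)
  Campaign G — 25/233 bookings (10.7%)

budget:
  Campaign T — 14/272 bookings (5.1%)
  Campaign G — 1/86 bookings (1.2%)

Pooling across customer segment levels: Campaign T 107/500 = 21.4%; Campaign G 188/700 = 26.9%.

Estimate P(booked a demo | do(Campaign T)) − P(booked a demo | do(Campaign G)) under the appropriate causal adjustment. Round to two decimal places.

+0.15

The customer segment-specific comparison favours Campaign T throughout, but the pooled figures favour Campaign G. The question is whether to condition on customer segment.
Customer segment is set before the campaign has any effect — it is not caused by the campaign — and it independently drives the outcome. That makes it a confounder, so the causal comparison is within customer segment levels.
Adjusting over the population distribution of customer segment: 0.368·(0.607−0.425) + 0.333·(0.335−0.107) + 0.298·(0.051−0.012) = +0.155.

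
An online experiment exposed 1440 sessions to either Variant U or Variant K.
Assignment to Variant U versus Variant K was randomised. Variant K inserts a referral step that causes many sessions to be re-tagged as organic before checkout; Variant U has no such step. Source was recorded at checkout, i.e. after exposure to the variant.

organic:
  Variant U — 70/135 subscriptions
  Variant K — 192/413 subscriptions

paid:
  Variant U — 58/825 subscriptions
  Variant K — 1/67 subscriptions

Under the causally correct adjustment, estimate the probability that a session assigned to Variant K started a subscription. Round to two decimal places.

0.40

Stratifying would compare variants among sessions the variants themselves sorted into traffic source groups — a form of selection on an intermediate. The unconditioned pooled rates give the total causal effect.
So P(outcome | do(Variant K)) is just the pooled rate for Variant K: 193/480 = 0.402.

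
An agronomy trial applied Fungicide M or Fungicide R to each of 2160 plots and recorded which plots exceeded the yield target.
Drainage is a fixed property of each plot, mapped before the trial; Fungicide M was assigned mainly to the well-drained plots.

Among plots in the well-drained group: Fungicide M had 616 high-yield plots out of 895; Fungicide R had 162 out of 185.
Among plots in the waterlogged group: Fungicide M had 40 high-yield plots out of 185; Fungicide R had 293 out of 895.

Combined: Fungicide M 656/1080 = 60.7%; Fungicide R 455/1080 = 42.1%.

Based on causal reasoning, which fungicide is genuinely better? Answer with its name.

Fungicide R

Fungicide R is higher inside every field drainage stratum but Fungicide M is higher in aggregate. Whether to stratify depends on how field drainage relates to the fungicide.
The imbalance in field drainage arose from how plots were allocated, not from anything the fungicide did; and field drainage independently affects the outcome. The pooled gap is confounded — condition on field drainage.
Within each level — well-drained: 68.8% vs 87.6%; waterlogged: 21.6% vs 32.7% — Fungicide R is higher every time.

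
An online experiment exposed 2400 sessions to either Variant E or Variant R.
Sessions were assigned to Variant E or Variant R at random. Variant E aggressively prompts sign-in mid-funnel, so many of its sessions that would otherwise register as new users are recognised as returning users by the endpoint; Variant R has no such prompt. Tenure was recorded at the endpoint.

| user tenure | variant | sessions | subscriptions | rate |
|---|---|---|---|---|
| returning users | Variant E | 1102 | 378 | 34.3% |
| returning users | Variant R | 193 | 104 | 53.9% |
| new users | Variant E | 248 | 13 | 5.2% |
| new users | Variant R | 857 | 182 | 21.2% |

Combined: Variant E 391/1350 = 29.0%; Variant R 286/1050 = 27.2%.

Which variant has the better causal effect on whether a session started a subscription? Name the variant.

Variant E

User tenure lies on the pathway variant → user tenure → outcome, so adjusting for it blocks the indirect effect. For the total causal effect of variant, use the unadjusted pooled rates.
Pooled: Variant E 29.0% vs Variant R 27.2%; Variant E is higher overall.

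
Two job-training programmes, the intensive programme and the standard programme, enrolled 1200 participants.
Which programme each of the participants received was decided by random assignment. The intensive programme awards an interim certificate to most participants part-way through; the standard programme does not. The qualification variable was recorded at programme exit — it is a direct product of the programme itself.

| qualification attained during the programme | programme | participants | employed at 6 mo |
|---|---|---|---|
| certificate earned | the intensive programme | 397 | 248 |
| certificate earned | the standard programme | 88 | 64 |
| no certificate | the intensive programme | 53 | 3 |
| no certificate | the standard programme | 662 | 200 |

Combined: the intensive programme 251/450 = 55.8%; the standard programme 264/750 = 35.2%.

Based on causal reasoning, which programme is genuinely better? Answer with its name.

Qualification attained during the programme is recorded after the programme and is itself shifted by it — it sits on the causal path from programme to outcome. Conditioning on a mediator would strip out part of the effect we want; the pooled comparison gives the total causal effect.
Pooled: the intensive programme 55.8% vs the standard programme 35.2%; the intensive programme is higher overall.

the intensive programme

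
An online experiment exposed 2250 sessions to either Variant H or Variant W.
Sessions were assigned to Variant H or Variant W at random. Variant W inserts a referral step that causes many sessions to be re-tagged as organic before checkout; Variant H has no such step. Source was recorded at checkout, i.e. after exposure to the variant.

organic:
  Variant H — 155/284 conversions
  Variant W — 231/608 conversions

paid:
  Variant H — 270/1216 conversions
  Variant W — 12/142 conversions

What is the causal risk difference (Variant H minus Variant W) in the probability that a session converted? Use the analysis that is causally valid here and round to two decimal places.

-0.04

Traffic source lies on the pathway variant → traffic source → outcome, so adjusting for it blocks the indirect effect. For the total causal effect of variant, use the unadjusted pooled rates.
The causal difference is the pooled difference: 0.283 − 0.324 = -0.041.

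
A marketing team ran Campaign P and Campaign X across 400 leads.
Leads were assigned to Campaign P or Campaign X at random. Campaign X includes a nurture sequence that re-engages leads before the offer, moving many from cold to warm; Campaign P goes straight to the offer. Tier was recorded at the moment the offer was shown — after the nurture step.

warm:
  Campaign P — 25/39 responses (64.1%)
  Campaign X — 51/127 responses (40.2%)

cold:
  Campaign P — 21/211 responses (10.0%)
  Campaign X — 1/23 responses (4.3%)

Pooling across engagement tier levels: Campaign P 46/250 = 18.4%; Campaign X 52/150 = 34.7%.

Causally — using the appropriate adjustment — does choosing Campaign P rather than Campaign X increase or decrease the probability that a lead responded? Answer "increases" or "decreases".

Stratifying would compare campaigns among leads the campaigns themselves sorted into engagement tier groups — a form of selection on an intermediate. The unconditioned pooled rates give the total causal effect.
Pooled: Campaign P 18.4% vs Campaign X 34.7%; Campaign X is higher overall.

decreases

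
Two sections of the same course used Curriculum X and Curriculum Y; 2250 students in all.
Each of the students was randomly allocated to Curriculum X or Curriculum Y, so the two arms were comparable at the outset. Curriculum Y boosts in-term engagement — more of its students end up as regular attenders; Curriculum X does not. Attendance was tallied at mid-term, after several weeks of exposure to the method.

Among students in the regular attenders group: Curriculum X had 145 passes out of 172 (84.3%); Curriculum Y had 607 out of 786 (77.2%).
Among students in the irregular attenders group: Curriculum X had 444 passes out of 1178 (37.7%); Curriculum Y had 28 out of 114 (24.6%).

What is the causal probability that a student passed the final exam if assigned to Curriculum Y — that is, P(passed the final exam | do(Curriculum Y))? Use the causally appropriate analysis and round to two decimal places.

0.71

Within every mid-term attendance level Curriculum X has the higher rate, yet pooled Curriculum Y does — Simpson's reversal.
Stratifying would compare teaching methods among students the teaching methods themselves sorted into mid-term attendance groups — a form of selection on an intermediate. The unconditioned pooled rates give the total causal effect.
So P(outcome | do(Curriculum Y)) is just the pooled rate for Curriculum Y: 635/900 = 0.706.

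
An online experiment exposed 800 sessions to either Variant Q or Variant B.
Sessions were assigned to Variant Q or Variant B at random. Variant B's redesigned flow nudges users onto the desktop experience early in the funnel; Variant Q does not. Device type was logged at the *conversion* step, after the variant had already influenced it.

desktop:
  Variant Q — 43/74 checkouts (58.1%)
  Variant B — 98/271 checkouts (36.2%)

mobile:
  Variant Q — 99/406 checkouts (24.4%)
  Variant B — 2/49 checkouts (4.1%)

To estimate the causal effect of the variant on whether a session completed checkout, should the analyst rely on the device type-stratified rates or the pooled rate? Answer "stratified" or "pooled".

pooled

The device type-specific comparison favours Variant Q throughout, but the pooled figures favour Variant B. The question is whether to condition on device type.
Device type lies on the pathway variant → device type → outcome, so adjusting for it blocks the indirect effect. For the total causal effect of variant, use the unadjusted pooled rates.
Pooled: Variant Q 29.6% vs Variant B 31.2%; Variant B is higher overall.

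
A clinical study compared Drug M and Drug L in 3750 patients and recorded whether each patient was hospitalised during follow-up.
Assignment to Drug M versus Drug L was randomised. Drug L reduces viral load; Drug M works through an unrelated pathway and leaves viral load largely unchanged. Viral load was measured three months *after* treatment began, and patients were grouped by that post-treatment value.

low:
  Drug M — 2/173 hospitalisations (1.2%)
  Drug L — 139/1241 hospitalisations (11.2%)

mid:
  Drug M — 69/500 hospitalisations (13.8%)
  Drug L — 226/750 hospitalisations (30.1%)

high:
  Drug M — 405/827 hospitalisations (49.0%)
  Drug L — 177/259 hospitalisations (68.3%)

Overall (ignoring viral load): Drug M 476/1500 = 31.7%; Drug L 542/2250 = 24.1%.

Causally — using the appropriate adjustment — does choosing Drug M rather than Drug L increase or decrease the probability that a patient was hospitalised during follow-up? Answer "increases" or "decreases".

The viral load-specific comparison favours Drug M throughout, but the pooled figures favour Drug L. The question is whether to condition on viral load.
Viral load lies on the pathway drug → viral load → outcome, so adjusting for it blocks the indirect effect. For the total causal effect of drug, use the unadjusted pooled rates.
Pooled: Drug M 31.7% vs Drug L 24.1%; Drug L is lower overall.

increases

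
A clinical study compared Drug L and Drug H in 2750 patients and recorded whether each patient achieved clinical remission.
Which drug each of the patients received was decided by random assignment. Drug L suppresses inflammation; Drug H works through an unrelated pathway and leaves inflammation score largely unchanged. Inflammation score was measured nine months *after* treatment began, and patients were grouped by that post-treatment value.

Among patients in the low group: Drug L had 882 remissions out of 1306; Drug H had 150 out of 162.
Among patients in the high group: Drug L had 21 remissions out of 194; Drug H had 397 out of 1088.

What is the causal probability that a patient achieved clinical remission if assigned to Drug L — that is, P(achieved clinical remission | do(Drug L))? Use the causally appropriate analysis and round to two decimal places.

Within every inflammation score level Drug H has the higher rate, yet pooled Drug L does — Simpson's reversal.
Inflammation score here is a post-treatment variable shaped by the drug; conditioning on it would introduce bias rather than remove it. The overall comparison is the causal one.
So P(outcome | do(Drug L)) is just the pooled rate for Drug L: 903/1500 = 0.602.

0.60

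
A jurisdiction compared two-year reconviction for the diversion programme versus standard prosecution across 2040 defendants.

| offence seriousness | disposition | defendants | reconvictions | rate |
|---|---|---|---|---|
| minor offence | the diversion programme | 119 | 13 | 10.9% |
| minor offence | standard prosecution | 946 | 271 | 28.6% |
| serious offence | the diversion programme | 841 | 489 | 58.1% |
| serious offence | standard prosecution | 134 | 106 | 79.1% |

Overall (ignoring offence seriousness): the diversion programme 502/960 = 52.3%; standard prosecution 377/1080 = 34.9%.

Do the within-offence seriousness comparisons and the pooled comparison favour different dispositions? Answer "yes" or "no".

Within each offence seriousness level (minor offence 10.9% vs 28.6%; serious offence 58.1% vs 79.1%), the diversion programme has the lower rate every time. Pooled: 52.3% vs 34.9% — standard prosecution has the lower rate overall. The two comparisons disagree.

yes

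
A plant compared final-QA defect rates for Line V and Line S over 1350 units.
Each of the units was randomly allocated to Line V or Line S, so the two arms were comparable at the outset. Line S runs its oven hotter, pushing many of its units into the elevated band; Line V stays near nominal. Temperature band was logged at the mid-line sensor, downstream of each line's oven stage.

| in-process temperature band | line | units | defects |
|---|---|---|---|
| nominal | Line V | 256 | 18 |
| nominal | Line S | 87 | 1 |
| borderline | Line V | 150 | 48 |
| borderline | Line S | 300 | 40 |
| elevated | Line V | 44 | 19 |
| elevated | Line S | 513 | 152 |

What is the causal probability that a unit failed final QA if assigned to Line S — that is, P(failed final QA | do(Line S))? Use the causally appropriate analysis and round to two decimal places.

0.21

The stratified and pooled comparisons disagree (Line S wins within each in-process temperature band; Line V wins overall), so the answer turns on the causal role of in-process temperature band.
Stratifying would compare lines among units the lines themselves sorted into in-process temperature band groups — a form of selection on an intermediate. The unconditioned pooled rates give the total causal effect.
So P(outcome | do(Line S)) is just the pooled rate for Line S: 193/900 = 0.214.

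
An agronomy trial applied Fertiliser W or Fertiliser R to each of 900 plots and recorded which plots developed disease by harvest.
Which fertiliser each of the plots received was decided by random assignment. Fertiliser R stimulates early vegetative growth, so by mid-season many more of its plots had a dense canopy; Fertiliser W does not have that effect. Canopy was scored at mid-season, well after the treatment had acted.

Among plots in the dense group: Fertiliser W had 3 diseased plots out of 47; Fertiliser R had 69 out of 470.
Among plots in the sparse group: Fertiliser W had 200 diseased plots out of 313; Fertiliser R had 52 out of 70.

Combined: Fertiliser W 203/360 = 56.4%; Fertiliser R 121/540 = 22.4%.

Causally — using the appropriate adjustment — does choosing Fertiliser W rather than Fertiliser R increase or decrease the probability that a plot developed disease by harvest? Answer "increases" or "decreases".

The stratified and pooled comparisons disagree (Fertiliser W wins within each mid-season canopy; Fertiliser R wins overall), so the answer turns on the causal role of mid-season canopy.
Mid-season canopy here is a post-treatment variable shaped by the fertiliser; conditioning on it would introduce bias rather than remove it. The overall comparison is the causal one.
Pooled: Fertiliser W 56.4% vs Fertiliser R 22.4%; Fertiliser R is lower overall.

increases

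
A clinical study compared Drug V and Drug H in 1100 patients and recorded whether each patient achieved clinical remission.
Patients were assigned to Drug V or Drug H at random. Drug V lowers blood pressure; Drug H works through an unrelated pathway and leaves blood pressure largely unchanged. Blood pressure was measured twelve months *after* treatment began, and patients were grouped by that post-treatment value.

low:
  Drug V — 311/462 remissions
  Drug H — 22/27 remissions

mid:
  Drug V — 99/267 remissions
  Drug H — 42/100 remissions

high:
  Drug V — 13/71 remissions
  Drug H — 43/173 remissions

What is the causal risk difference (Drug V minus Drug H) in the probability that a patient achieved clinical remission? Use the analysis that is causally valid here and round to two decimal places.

The stratified and pooled comparisons disagree (Drug H wins within each blood pressure; Drug V wins overall), so the answer turns on the causal role of blood pressure.
The distribution of blood pressure is itself part of what the drug does — it is an intermediate outcome. Holding it fixed would remove that part of the effect; the total effect is the pooled difference.
The causal difference is the pooled difference: 0.529 − 0.357 = +0.172.

+0.17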